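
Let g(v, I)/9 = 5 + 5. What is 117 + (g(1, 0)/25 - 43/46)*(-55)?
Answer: -1361/46 ≈ -29.587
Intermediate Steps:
g(v, I) = 90 (g(v, I) = 9*(5 + 5) = 9*10 = 90)
117 + (g(1, 0)/25 - 43/46)*(-55) = 117 + (90/25 - 43/46)*(-55) = 117 + (90*(1/25) - 43*1/46)*(-55) = 117 + (18/5 - 43/46)*(-55) = 117 + (613/230)*(-55) = 117 - 6743/46 = -1361/46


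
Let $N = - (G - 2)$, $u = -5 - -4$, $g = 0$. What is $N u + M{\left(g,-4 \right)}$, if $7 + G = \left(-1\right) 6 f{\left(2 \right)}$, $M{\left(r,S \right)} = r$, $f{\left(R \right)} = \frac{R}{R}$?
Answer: $-15$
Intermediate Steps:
$f{\left(R \right)} = 1$
$u = -1$ ($u = -5 + 4 = -1$)
$G = -13$ ($G = -7 + \left(-1\right) 6 \cdot 1 = -7 - 6 = -13$)
$N = 15$ ($N = - (-13 - 2) = \left(-1\right) \left(-15\right) = 15$)
$N u + M{\left(g,-4 \right)} = 15 \left(-1\right) + 0 = -15 + 0 = -15$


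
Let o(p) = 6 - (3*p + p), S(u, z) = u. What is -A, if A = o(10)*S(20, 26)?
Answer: 680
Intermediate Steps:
o(p) = 6 - 4*p
A = -680 (A = (6 - 4*10)*20 = (6 - 40)*20 = -34*20 = -680)
-A = -1*(-680) = 680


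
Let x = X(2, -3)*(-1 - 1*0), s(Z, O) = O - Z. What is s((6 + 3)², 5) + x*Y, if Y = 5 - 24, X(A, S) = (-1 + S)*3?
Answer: -304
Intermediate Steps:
X(A, S) = -3 + 3*S
Y = -19
x = 12 (x = (-3 + 3*(-3))*(-1 - 1*0) = (-3 - 9)*(-1 + 0) = -12*(-1) = 12)
s((6 + 3)², 5) + x*Y = (5 - (6 + 3)²) + 12*(-19) = (5 - 1*9²) - 228 = (5 - 1*81) - 228 = (5 - 81) - 228 = -76 - 228 = -304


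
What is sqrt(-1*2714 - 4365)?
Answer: I*sqrt(7079) ≈ 84.137*I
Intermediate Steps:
sqrt(-1*2714 - 4365) = sqrt(-2714 - 4365) = sqrt(-7079) = I*sqrt(7079)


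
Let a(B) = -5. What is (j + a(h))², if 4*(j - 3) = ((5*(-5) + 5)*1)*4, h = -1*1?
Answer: 484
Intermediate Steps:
h = -1
j = -17 (j = 3 + (((5*(-5) + 5)*1)*4)/4 = 3 + (((-25 + 5)*1)*4)/4 = 3 + (-20*1*4)/4 = 3 + (-20*4)/4 = 3 + (¼)*(-80) = 3 - 20 = -17)
(j + a(h))² = (-17 - 5)² = (-22)² = 484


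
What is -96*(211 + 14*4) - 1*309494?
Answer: -335126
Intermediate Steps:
-96*(211 + 14*4) - 1*309494 = -96*(211 + 56) - 309494 = -96*267 - 309494 = -25632 - 309494 = -335126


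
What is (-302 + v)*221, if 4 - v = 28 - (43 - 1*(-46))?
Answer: -52377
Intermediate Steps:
v = 65 (v = 4 - (28 - (43 - 1*(-46))) = 4 - (28 - (43 + 46)) = 4 - (28 - 1*89) = 4 - (28 - 89) = 4 - 1*(-61) = 4 + 61 = 65)
(-302 + v)*221 = (-302 + 65)*221 = -237*221 = -52377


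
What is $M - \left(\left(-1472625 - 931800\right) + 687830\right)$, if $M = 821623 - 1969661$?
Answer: $568557$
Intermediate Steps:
$M = -1148038$
$M - \left(\left(-1472625 - 931800\right) + 687830\right) = -1148038 - \left(\left(-1472625 - 931800\right) + 687830\right) = -1148038 - \left(-2404425 + 687830\right) = -1148038 - -1716595 = -1148038 + 1716595 = 568557$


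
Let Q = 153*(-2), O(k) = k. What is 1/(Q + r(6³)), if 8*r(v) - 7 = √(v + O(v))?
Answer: -19528/5958049 - 96*√3/5958049 ≈ -0.0033055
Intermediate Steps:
Q = -306
r(v) = 7/8 + √2*√v/8 (r(v) = 7/8 + √(v + v)/8 = 7/8 + √(2*v)/8 = 7/8 + (√2*√v)/8 = 7/8 + √2*√v/8)
1/(Q + r(6³)) = 1/(-306 + (7/8 + √2*√(6³)/8)) = 1/(-306 + (7/8 + √2*√216/8)) = 1/(-306 + (7/8 + √2*(6*√6)/8)) = 1/(-306 + (7/8 + 3*√3/2)) = 1/(-2441/8 + 3*√3/2)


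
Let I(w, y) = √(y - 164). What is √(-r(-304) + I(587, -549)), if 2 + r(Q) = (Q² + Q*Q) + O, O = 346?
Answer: √(-185176 + I*√713) ≈ 0.031 + 430.32*I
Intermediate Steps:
I(w, y) = √(-164 + y)
r(Q) = 344 + 2*Q² (r(Q) = -2 + ((Q² + Q*Q) + 346) = -2 + ((Q² + Q²) + 346) = -2 + (2*Q² + 346) = -2 + (346 + 2*Q²) = 344 + 2*Q²)
√(-r(-304) + I(587, -549)) = √(-(344 + 2*(-304)²) + √(-164 - 549)) = √(-(344 + 2*92416) + √(-713)) = √(-(344 + 184832) + I*√713) = √(-1*185176 + I*√713) = √(-185176 + I*√713)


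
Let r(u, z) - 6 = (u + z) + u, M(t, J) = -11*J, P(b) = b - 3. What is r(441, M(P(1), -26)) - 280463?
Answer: -279289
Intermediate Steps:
P(b) = -3 + b
r(u, z) = 6 + z + 2*u (r(u, z) = 6 + ((u + z) + u) = 6 + (z + 2*u) = 6 + z + 2*u)
r(441, M(P(1), -26)) - 280463 = (6 - 11*(-26) + 2*441) - 280463 = (6 + 286 + 882) - 280463 = 1174 - 280463 = -279289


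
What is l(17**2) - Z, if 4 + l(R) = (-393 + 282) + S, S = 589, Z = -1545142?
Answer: 1545616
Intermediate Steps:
l(R) = 474 (l(R) = -4 + ((-393 + 282) + 589) = -4 + (-111 + 589) = -4 + 478 = 474)
l(17**2) - Z = 474 - 1*(-1545142) = 474 + 1545142 = 1545616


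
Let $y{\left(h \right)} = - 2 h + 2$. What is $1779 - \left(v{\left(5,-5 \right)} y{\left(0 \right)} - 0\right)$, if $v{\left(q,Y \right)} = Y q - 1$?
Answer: $1831$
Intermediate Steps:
$v{\left(q,Y \right)} = -1 + Y q$
$y{\left(h \right)} = 2 - 2 h$
$1779 - \left(v{\left(5,-5 \right)} y{\left(0 \right)} - 0\right) = 1779 - \left(\left(-1 - 25\right) \left(2 - 0\right) - 0\right) = 1779 - \left(\left(-1 - 25\right) \left(2 + 0\right) + 0\right) = 1779 - \left(\left(-26\right) 2 + 0\right) = 1779 - \left(-52 + 0\right) = 1779 - -52 = 1779 + 52 = 1831$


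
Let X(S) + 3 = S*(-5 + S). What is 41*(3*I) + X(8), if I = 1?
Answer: 144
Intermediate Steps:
X(S) = -3 + S*(-5 + S)
41*(3*I) + X(8) = 41*(3*1) + (-3 + 8² - 5*8) = 41*3 + (-3 + 64 - 40) = 123 + 21 = 144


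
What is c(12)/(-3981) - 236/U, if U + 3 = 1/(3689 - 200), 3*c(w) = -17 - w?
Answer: 4917108743/62497719 ≈ 78.677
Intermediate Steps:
c(w) = -17/3 - w/3 (c(w) = (-17 - w)/3 = -17/3 - w/3)
U = -10466/3489 (U = -3 + 1/(3689 - 200) = -3 + 1/3489 = -10466/3489 ≈ -2.9997)
c(12)/(-3981) - 236/U = (-17/3 - 1/3*12)/(-3981) - 236/(-10466/3489) = (-17/3 - 4)*(-1/3981) - 236*(-3489/10466) = -29/3*(-1/3981) + 411702/5233 = 29/11943 + 411702/5233 = 4917108743/62497719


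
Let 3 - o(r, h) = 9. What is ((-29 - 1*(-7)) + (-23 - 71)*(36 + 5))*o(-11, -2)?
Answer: 23256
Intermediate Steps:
o(r, h) = -6 (o(r, h) = 3 - 1*9 = 3 - 9 = -6)
((-29 - 1*(-7)) + (-23 - 71)*(36 + 5))*o(-11, -2) = ((-29 - 1*(-7)) + (-23 - 71)*(36 + 5))*(-6) = ((-29 + 7) - 94*41)*(-6) = (-22 - 3854)*(-6) = -3876*(-6) = 23256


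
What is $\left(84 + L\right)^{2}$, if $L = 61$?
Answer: $21025$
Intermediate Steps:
$\left(84 + L\right)^{2} = \left(84 + 61\right)^{2} = 145^{2} = 21025$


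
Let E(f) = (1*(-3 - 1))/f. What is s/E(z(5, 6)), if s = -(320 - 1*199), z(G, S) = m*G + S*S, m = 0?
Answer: 1089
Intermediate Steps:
z(G, S) = S² (z(G, S) = 0*G + S*S = 0 + S² = S²)
s = -121 (s = -(320 - 199) = -1*121 = -121)
E(f) = -4/f (E(f) = (1*(-4))/f = -4/f)
s/E(z(5, 6)) = -121/((-4/(6²))) = -121/((-4/36)) = -121/((-4*1/36)) = -121/(-⅑) = -121*(-9) = 1089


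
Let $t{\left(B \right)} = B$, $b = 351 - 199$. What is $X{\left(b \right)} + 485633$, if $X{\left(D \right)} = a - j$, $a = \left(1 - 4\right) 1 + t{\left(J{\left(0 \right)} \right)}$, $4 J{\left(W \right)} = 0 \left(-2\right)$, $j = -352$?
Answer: $485982$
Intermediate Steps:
$J{\left(W \right)} = 0$ ($J{\left(W \right)} = \frac{0 \left(-2\right)}{4} = \frac{1}{4} \cdot 0 = 0$)
$b = 152$
$a = -3$ ($a = \left(1 - 4\right) 1 + 0 = \left(-3\right) 1 + 0 = -3 + 0 = -3$)
$X{\left(D \right)} = 349$ ($X{\left(D \right)} = -3 - -352 = -3 + 352 = 349$)
$X{\left(b \right)} + 485633 = 349 + 485633 = 485982$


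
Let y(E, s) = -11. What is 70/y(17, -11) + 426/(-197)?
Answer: -18476/2167 ≈ -8.5261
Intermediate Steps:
70/y(17, -11) + 426/(-197) = 70/(-11) + 426/(-197) = 70*(-1/11) + 426*(-1/197) = -70/11 - 426/197 = -18476/2167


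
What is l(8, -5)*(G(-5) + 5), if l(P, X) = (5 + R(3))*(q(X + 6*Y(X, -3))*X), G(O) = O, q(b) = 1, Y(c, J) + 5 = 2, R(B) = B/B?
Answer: 0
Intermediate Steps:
R(B) = 1
Y(c, J) = -3 (Y(c, J) = -5 + 2 = -3)
l(P, X) = 6*X (l(P, X) = (5 + 1)*(1*X) = 6*X)
l(8, -5)*(G(-5) + 5) = (6*(-5))*(-5 + 5) = -30*0 = 0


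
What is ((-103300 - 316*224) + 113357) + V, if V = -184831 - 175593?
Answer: -421151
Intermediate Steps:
V = -360424
((-103300 - 316*224) + 113357) + V = ((-103300 - 316*224) + 113357) - 360424 = ((-103300 - 70784) + 113357) - 360424 = (-174084 + 113357) - 360424 = -60727 - 360424 = -421151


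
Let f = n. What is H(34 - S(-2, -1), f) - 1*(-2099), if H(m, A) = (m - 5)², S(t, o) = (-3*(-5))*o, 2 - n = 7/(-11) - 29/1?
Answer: 4035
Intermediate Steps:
n = 348/11 (n = 2 - (7/(-11) - 29/1) = 2 - (7*(-1/11) - 29*1) = 2 - (-7/11 - 29) = 2 - 1*(-326/11) = 2 + 326/11 = 348/11 ≈ 31.636)
f = 348/11 ≈ 31.636
S(t, o) = 15*o
H(m, A) = (-5 + m)²
H(34 - S(-2, -1), f) - 1*(-2099) = (-5 + (34 - 15*(-1)))² - 1*(-2099) = (-5 + (34 - 1*(-15)))² + 2099 = (-5 + (34 + 15))² + 2099 = (-5 + 49)² + 2099 = 44² + 2099 = 1936 + 2099 = 4035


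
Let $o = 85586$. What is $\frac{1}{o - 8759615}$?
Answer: $- \frac{1}{8674029} \approx -1.1529 \cdot 10^{-7}$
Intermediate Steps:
$\frac{1}{o - 8759615} = \frac{1}{85586 - 8759615} = \frac{1}{-8674029} = - \frac{1}{8674029}$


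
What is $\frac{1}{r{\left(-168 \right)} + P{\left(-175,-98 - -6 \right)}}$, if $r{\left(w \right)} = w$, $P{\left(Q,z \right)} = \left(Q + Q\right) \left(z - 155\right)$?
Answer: $\frac{1}{86282} \approx 1.159 \cdot 10^{-5}$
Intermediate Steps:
$P{\left(Q,z \right)} = 2 Q \left(-155 + z\right)$
$\frac{1}{r{\left(-168 \right)} + P{\left(-175,-98 - -6 \right)}} = \frac{1}{-168 + 2 \left(-175\right) \left(-155 - 92\right)} = \frac{1}{-168 + 2 \left(-175\right) \left(-247\right)} = \frac{1}{-168 + 86450} = \frac{1}{86282}$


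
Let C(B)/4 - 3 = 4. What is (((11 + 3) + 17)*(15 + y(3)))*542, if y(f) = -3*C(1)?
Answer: -1159338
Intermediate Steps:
C(B) = 28 (C(B) = 12 + 4*4 = 12 + 16 = 28)
y(f) = -84 (y(f) = -3*28 = -84)
(((11 + 3) + 17)*(15 + y(3)))*542 = (((11 + 3) + 17)*(15 - 84))*542 = ((14 + 17)*(-69))*542 = (31*(-69))*542 = -2139*542 = -1159338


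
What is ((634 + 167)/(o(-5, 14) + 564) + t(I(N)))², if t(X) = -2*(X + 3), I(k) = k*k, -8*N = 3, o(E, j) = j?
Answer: 2049644529/85525504 ≈ 23.965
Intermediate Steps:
N = -3/8 (N = -⅛*3 = -3/8 ≈ -0.37500)
I(k) = k²
t(X) = -6 - 2*X (t(X) = -2*(3 + X) = -6 - 2*X)
((634 + 167)/(o(-5, 14) + 564) + t(I(N)))² = ((634 + 167)/(14 + 564) + (-6 - 2*(-3/8)²))² = (801/578 + (-6 - 2*9/64))² = (801*(1/578) + (-6 - 9/32))² = (801/578 - 201/32)² = (-45273/9248)² = 2049644529/85525504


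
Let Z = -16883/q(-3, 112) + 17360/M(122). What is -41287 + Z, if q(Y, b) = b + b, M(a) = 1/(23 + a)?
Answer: 554587629/224 ≈ 2.4758e+6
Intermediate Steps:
q(Y, b) = 2*b
Z = 563835917/224 (Z = -16883/(2*112) + 17360/(1/(23 + 122)) = -16883/224 + 17360/(1/145) = -16883*1/224 + 17360/(1/145) = -16883/224 + 17360*145 = -16883/224 + 2517200 = 563835917/224 ≈ 2.5171e+6)
-41287 + Z = -41287 + 563835917/224 = 554587629/224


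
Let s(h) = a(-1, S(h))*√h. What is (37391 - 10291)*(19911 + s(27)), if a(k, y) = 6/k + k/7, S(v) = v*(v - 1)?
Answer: 539588100 - 3495900*√3/7 ≈ 5.3872e+8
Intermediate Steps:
S(v) = v*(-1 + v)
a(k, y) = 6/k + k/7 (a(k, y) = 6/k + k*(⅐) = 6/k + k/7)
s(h) = -43*√h/7 (s(h) = (6/(-1) + (⅐)*(-1))*√h = (6*(-1) - ⅐)*√h = (-6 - ⅐)*√h = -43*√h/7)
(37391 - 10291)*(19911 + s(27)) = (37391 - 10291)*(19911 - 129*√3/7) = 27100*(19911 - 129*√3/7) = 539588100 - 3495900*√3/7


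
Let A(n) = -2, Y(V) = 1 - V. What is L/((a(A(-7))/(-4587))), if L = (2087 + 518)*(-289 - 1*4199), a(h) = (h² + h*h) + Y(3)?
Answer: 8937952980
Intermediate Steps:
a(h) = -2 + 2*h² (a(h) = (h² + h*h) + (1 - 1*3) = (h² + h²) + (1 - 3) = 2*h² - 2 = -2 + 2*h²)
L = -11691240 (L = 2605*(-289 - 4199) = 2605*(-4488) = -11691240)
L/((a(A(-7))/(-4587))) = -11691240*(-4587/(-2 + 2*(-2)²)) = -11691240*(-4587/(-2 + 2*4)) = -11691240*(-4587/(-2 + 8)) = -11691240/(6*(-1/4587)) = -11691240/(-2/1529) = -11691240*(-1529/2) = 8937952980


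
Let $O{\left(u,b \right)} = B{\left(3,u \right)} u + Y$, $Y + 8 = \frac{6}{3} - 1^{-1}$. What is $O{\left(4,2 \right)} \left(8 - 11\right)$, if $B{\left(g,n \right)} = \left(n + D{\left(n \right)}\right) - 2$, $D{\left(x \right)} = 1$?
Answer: $-15$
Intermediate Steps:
$B{\left(g,n \right)} = -1 + n$ ($B{\left(g,n \right)} = \left(n + 1\right) - 2 = \left(1 + n\right) - 2 = -1 + n$)
$Y = -7$ ($Y = -8 + \left(\frac{6}{3} - 1^{-1}\right) = -8 + \left(6 \cdot \frac{1}{3} - 1\right) = -8 + \left(2 - 1\right) = -8 + 1 = -7$)
$O{\left(u,b \right)} = -7 + u \left(-1 + u\right)$ ($O{\left(u,b \right)} = \left(-1 + u\right) u - 7 = u \left(-1 + u\right) - 7 = -7 + u \left(-1 + u\right)$)
$O{\left(4,2 \right)} \left(8 - 11\right) = \left(-7 + 4 \left(-1 + 4\right)\right) \left(8 - 11\right) = \left(-7 + 4 \cdot 3\right) \left(-3\right) = \left(-7 + 12\right) \left(-3\right) = 5 \left(-3\right) = -15$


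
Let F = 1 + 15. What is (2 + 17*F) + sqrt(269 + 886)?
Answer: 274 + sqrt(1155) ≈ 307.99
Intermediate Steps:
F = 16
(2 + 17*F) + sqrt(269 + 886) = (2 + 17*16) + sqrt(269 + 886) = (2 + 272) + sqrt(1155) = 274 + sqrt(1155)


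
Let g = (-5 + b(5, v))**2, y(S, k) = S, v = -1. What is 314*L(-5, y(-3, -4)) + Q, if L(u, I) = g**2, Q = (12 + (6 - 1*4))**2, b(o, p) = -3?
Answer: 1286340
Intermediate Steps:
g = 64 (g = (-5 - 3)**2 = (-8)**2 = 64)
Q = 196 (Q = (12 + (6 - 4))**2 = (12 + 2)**2 = 14**2 = 196)
L(u, I) = 4096 (L(u, I) = 64**2 = 4096)
314*L(-5, y(-3, -4)) + Q = 314*4096 + 196 = 1286144 + 196 = 1286340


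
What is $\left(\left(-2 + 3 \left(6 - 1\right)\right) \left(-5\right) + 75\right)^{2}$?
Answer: $100$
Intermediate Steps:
$\left(\left(-2 + 3 \left(6 - 1\right)\right) \left(-5\right) + 75\right)^{2} = \left(\left(-2 + 3 \cdot 5\right) \left(-5\right) + 75\right)^{2} = \left(\left(-2 + 15\right) \left(-5\right) + 75\right)^{2} = \left(13 \left(-5\right) + 75\right)^{2} = \left(-65 + 75\right)^{2} = 10^{2} = 100$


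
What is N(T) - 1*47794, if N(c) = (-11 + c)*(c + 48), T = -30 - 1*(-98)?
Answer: -41182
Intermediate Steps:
T = 68 (T = -30 + 98 = 68)
N(c) = (-11 + c)*(48 + c)
N(T) - 1*47794 = (-528 + 68² + 37*68) - 1*47794 = (-528 + 4624 + 2516) - 47794 = 6612 - 47794 = -41182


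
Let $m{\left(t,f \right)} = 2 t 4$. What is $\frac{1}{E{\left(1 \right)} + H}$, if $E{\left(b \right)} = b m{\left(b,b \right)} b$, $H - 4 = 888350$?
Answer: $\frac{1}{888362} \approx 1.1257 \cdot 10^{-6}$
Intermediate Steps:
$H = 888354$ ($H = 4 + 888350 = 888354$)
$m{\left(t,f \right)} = 8 t$
$E{\left(b \right)} = 8 b^{3}$ ($E{\left(b \right)} = b 8 b b = 8 b^{2} b = 8 b^{3}$)
$\frac{1}{E{\left(1 \right)} + H} = \frac{1}{8 \cdot 1^{3} + 888354} = \frac{1}{8 \cdot 1 + 888354} = \frac{1}{8 + 888354} = \frac{1}{888362}$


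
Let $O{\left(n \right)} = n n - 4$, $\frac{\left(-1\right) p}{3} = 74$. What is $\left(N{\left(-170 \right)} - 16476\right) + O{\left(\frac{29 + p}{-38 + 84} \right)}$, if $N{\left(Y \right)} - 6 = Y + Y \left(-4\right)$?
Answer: $- \frac{33742575}{2116} \approx -15946.0$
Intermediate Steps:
$p = -222$ ($p = \left(-3\right) 74 = -222$)
$O{\left(n \right)} = -4 + n^{2}$ ($O{\left(n \right)} = n^{2} - 4 = -4 + n^{2}$)
$N{\left(Y \right)} = 6 - 3 Y$ ($N{\left(Y \right)} = 6 + \left(Y + Y \left(-4\right)\right) = 6 + \left(Y - 4 Y\right) = 6 - 3 Y$)
$\left(N{\left(-170 \right)} - 16476\right) + O{\left(\frac{29 + p}{-38 + 84} \right)} = \left(\left(6 - -510\right) - 16476\right) - \left(4 - \left(\frac{29 - 222}{-38 + 84}\right)^{2}\right) = \left(\left(6 + 510\right) - 16476\right) - \left(4 - \left(- \frac{193}{46}\right)^{2}\right) = \left(516 - 16476\right) - \left(4 - \left(\left(-193\right) \frac{1}{46}\right)^{2}\right) = -15960 - \left(4 - \left(- \frac{193}{46}\right)^{2}\right) = -15960 + \left(-4 + \frac{37249}{2116}\right) = -15960 + \frac{28785}{2116} = - \frac{33742575}{2116}$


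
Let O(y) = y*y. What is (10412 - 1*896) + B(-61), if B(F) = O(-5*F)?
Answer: 102541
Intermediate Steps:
O(y) = y²
B(F) = 25*F² (B(F) = (-5*F)² = 25*F²)
(10412 - 1*896) + B(-61) = (10412 - 1*896) + 25*(-61)² = (10412 - 896) + 25*3721 = 9516 + 93025 = 102541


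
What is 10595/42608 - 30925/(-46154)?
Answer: 903327015/983264816 ≈ 0.91870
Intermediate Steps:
10595/42608 - 30925/(-46154) = 10595*(1/42608) - 30925*(-1/46154) = 10595/42608 + 30925/46154 = 903327015/983264816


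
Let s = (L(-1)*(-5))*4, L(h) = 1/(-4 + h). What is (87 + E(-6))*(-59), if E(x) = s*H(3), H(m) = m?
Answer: -5841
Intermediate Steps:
s = 4 (s = (-5/(-4 - 1))*4 = (-5/(-5))*4 = -⅕*(-5)*4 = 1*4 = 4)
E(x) = 12 (E(x) = 4*3 = 12)
(87 + E(-6))*(-59) = (87 + 12)*(-59) = 99*(-59) = -5841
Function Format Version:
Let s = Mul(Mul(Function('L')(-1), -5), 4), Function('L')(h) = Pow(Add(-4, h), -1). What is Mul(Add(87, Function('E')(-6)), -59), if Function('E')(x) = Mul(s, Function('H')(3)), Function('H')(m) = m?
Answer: -5841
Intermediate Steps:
s = 4 (s = Mul(Mul(Pow(Add(-4, -1), -1), -5), 4) = Mul(Mul(Pow(-5, -1), -5), 4) = Mul(Mul(Rational(-1, 5), -5), 4) = Mul(1, 4) = 4)
Function('E')(x) = 12 (Function('E')(x) = Mul(4, 3) = 12)
Mul(Add(87, Function('E')(-6)), -59) = Mul(Add(87, 12), -59) = Mul(99, -59) = -5841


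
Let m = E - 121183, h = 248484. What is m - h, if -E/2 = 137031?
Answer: -643729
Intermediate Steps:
E = -274062 (E = -2*137031 = -274062)
m = -395245 (m = -274062 - 121183 = -395245)
m - h = -395245 - 1*248484 = -395245 - 248484 = -643729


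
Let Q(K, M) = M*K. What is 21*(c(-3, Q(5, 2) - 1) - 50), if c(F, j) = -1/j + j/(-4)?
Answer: -13195/12 ≈ -1099.6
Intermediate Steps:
Q(K, M) = K*M
c(F, j) = -1/j - j/4 (c(F, j) = -1/j + j*(-1/4) = -1/j - j/4)
21*(c(-3, Q(5, 2) - 1) - 50) = 21*((-1/(5*2 - 1) - (5*2 - 1)/4) - 50) = 21*((-1/(10 - 1) - (10 - 1)/4) - 50) = 21*((-1/9 - 1/4*9) - 50) = 21*((-1*1/9 - 9/4) - 50) = 21*((-1/9 - 9/4) - 50) = 21*(-85/36 - 50) = 21*(-1885/36) = -13195/12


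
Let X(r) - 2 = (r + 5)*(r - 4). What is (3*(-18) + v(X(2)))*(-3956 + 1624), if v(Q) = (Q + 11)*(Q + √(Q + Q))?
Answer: 97944 + 4664*I*√6 ≈ 97944.0 + 11424.0*I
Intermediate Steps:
X(r) = 2 + (-4 + r)*(5 + r) (X(r) = 2 + (r + 5)*(r - 4) = 2 + (5 + r)*(-4 + r) = 2 + (-4 + r)*(5 + r))
v(Q) = (11 + Q)*(Q + √2*√Q) (v(Q) = (11 + Q)*(Q + √(2*Q)) = (11 + Q)*(Q + √2*√Q))
(3*(-18) + v(X(2)))*(-3956 + 1624) = (3*(-18) + ((-18 + 2 + 2²)² + 11*(-18 + 2 + 2²) + √2*(-18 + 2 + 2²)^(3/2) + 11*√2*√(-18 + 2 + 2²)))*(-3956 + 1624) = (-54 + ((-18 + 2 + 4)² + 11*(-18 + 2 + 4) + √2*(-18 + 2 + 4)^(3/2) + 11*√2*√(-18 + 2 + 4)))*(-2332) = (-54 + ((-12)² + 11*(-12) + √2*(-12)^(3/2) + 11*√2*√(-12)))*(-2332) = (-54 + (144 - 132 + √2*(-24*I*√3) + 11*√2*(2*I*√3)))*(-2332) = (-54 + (144 - 132 - 24*I*√6 + 22*I*√6))*(-2332) = (-54 + (12 - 2*I*√6))*(-2332) = (-42 - 2*I*√6)*(-2332) = 97944 + 4664*I*√6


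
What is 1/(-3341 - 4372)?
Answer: -1/7713 ≈ -0.00012965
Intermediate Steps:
1/(-3341 - 4372) = 1/(-7713) = -1/7713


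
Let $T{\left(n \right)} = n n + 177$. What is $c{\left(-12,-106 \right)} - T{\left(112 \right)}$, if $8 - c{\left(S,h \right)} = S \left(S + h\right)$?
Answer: $-14129$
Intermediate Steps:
$c{\left(S,h \right)} = 8 - S \left(S + h\right)$
$T{\left(n \right)} = 177 + n^{2}$ ($T{\left(n \right)} = n^{2} + 177 = 177 + n^{2}$)
$c{\left(-12,-106 \right)} - T{\left(112 \right)} = \left(8 - \left(-12\right)^{2} - \left(-12\right) \left(-106\right)\right) - \left(177 + 112^{2}\right) = \left(8 - 144 - 1272\right) - \left(177 + 12544\right) = \left(8 - 144 - 1272\right) - 12721 = -1408 - 12721 = -14129$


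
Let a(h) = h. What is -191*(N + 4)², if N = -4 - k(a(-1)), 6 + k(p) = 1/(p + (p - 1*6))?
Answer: -458591/64 ≈ -7165.5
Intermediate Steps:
k(p) = -6 + 1/(-6 + 2*p) (k(p) = -6 + 1/(p + (p - 1*6)) = -6 + 1/(p + (p - 6)) = -6 + 1/(p + (-6 + p)) = -6 + 1/(-6 + 2*p))
N = 17/8 (N = -4 - (37 - 12*(-1))/(2*(-3 - 1)) = -4 - (37 + 12)/(2*(-4)) = -4 - (-1)*49/(2*4) = -4 - 1*(-49/8) = -4 + 49/8 = 17/8 ≈ 2.1250)
-191*(N + 4)² = -191*(17/8 + 4)² = -191*(49/8)² = -191*2401/64 = -458591/64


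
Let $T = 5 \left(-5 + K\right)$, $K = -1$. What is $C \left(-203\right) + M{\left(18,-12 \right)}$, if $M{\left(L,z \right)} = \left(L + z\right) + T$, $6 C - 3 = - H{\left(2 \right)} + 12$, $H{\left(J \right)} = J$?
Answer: $- \frac{2783}{6} \approx -463.83$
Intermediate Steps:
$C = \frac{13}{6}$ ($C = \frac{1}{2} + \frac{\left(-1\right) 2 + 12}{6} = \frac{1}{2} + \frac{-2 + 12}{6} = \frac{1}{2} + \frac{1}{6} \cdot 10 = \frac{1}{2} + \frac{5}{3} = \frac{13}{6} \approx 2.1667$)
$T = -30$ ($T = 5 \left(-5 - 1\right) = 5 \left(-6\right) = -30$)
$M{\left(L,z \right)} = -30 + L + z$ ($M{\left(L,z \right)} = \left(L + z\right) - 30 = -30 + L + z$)
$C \left(-203\right) + M{\left(18,-12 \right)} = \frac{13}{6} \left(-203\right) - 24 = - \frac{2639}{6} - 24 = - \frac{2783}{6}$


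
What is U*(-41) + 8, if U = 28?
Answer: -1140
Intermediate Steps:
U*(-41) + 8 = 28*(-41) + 8 = -1148 + 8 = -1140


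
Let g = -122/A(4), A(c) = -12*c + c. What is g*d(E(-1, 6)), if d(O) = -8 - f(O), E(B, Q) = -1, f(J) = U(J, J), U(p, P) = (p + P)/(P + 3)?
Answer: -427/22 ≈ -19.409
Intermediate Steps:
A(c) = -11*c
U(p, P) = (P + p)/(3 + P)
f(J) = 2*J/(3 + J) (f(J) = (J + J)/(3 + J) = (2*J)/(3 + J) = 2*J/(3 + J))
d(O) = -8 - 2*O/(3 + O)
g = 61/22 (g = -122/((-11*4)) = -122/(-44) = -122*(-1/44) = 61/22 ≈ 2.7727)
g*d(E(-1, 6)) = 61*(2*(-12 - 5*(-1))/(3 - 1))/22 = 61*(2*(-12 + 5)/2)/22 = 61*(2*(½)*(-7))/22 = (61/22)*(-7) = -427/22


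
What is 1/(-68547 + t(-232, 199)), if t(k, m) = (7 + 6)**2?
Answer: -1/68378 ≈ -1.4625e-5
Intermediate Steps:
t(k, m) = 169 (t(k, m) = 13**2 = 169)
1/(-68547 + t(-232, 199)) = 1/(-68547 + 169) = 1/(-68378) = -1/68378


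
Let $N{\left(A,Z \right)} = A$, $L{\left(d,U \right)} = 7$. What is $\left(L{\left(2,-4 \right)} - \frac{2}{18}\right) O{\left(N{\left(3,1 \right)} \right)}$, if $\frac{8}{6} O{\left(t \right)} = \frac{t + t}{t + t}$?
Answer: $\frac{31}{6} \approx 5.1667$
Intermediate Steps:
$O{\left(t \right)} = \frac{3}{4}$ ($O{\left(t \right)} = \frac{3 \frac{t + t}{t + t}}{4} = \frac{3 \frac{2 t}{2 t}}{4} = \frac{3 \cdot 2 t \frac{1}{2 t}}{4} = \frac{3}{4} \cdot 1 = \frac{3}{4}$)
$\left(L{\left(2,-4 \right)} - \frac{2}{18}\right) O{\left(N{\left(3,1 \right)} \right)} = \left(7 - \frac{2}{18}\right) \frac{3}{4} = \left(7 - \frac{1}{9}\right) \frac{3}{4} = \frac{62}{9} \cdot \frac{3}{4} = \frac{31}{6}$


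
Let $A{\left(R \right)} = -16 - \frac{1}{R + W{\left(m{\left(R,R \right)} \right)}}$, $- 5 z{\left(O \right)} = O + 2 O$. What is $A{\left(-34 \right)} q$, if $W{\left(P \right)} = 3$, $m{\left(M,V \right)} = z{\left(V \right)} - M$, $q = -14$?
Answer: $\frac{6930}{31} \approx 223.55$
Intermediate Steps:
$z{\left(O \right)} = - \frac{3 O}{5}$ ($z{\left(O \right)} = - \frac{O + 2 O}{5} = - \frac{3 O}{5}$)
$m{\left(M,V \right)} = - M - \frac{3 V}{5}$ ($m{\left(M,V \right)} = - \frac{3 V}{5} - M = - M - \frac{3 V}{5}$)
$A{\left(R \right)} = -16 - \frac{1}{3 + R}$ ($A{\left(R \right)} = -16 - \frac{1}{R + 3} = -16 - \frac{1}{3 + R}$)
$A{\left(-34 \right)} q = \frac{-49 - -544}{3 - 34} \left(-14\right) = \frac{-49 + 544}{-31} \left(-14\right) = \left(- \frac{1}{31}\right) 495 \left(-14\right) = \left(- \frac{495}{31}\right) \left(-14\right) = \frac{6930}{31}$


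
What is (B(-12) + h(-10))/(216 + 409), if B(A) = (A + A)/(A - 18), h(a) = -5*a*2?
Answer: 504/3125 ≈ 0.16128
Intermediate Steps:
h(a) = -10*a
B(A) = 2*A/(-18 + A) (B(A) = (2*A)/(-18 + A) = 2*A/(-18 + A))
(B(-12) + h(-10))/(216 + 409) = (2*(-12)/(-18 - 12) - 10*(-10))/(216 + 409) = (2*(-12)/(-30) + 100)/625 = (2*(-12)*(-1/30) + 100)*(1/625) = (⅘ + 100)*(1/625) = (504/5)*(1/625) = 504/3125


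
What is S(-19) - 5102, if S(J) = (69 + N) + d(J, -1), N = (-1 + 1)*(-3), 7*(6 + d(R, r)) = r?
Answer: -35274/7 ≈ -5039.1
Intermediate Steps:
d(R, r) = -6 + r/7
N = 0 (N = 0*(-3) = 0)
S(J) = 440/7 (S(J) = (69 + 0) + (-6 + (⅐)*(-1)) = 69 + (-6 - ⅐) = 69 - 43/7 = 440/7)
S(-19) - 5102 = 440/7 - 5102 = -35274/7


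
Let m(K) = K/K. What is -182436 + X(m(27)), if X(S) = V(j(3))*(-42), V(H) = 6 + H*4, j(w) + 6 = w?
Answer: -182184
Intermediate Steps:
m(K) = 1
j(w) = -6 + w
V(H) = 6 + 4*H
X(S) = 252 (X(S) = (6 + 4*(-6 + 3))*(-42) = (6 + 4*(-3))*(-42) = (6 - 12)*(-42) = -6*(-42) = 252)
-182436 + X(m(27)) = -182436 + 252 = -182184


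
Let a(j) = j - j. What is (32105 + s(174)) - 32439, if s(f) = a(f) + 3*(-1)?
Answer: -337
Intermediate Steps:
a(j) = 0
s(f) = -3 (s(f) = 0 + 3*(-1) = 0 - 3 = -3)
(32105 + s(174)) - 32439 = (32105 - 3) - 32439 = 32102 - 32439 = -337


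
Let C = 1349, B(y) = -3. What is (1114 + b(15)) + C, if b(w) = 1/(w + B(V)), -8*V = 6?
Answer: 29557/12 ≈ 2463.1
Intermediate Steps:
V = -¾ (V = -⅛*6 = -¾ ≈ -0.75000)
b(w) = 1/(-3 + w) (b(w) = 1/(w - 3) = 1/(-3 + w))
(1114 + b(15)) + C = (1114 + 1/(-3 + 15)) + 1349 = (1114 + 1/12) + 1349 = 13369/12 + 1349 = 29557/12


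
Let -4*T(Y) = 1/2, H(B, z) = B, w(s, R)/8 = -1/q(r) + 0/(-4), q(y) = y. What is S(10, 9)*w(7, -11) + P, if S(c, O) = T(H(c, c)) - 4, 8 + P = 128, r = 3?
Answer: 131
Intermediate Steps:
P = 120 (P = -8 + 128 = 120)
w(s, R) = -8/3 (w(s, R) = 8*(-1/3 + 0/(-4)) = 8*(-1*⅓ + 0*(-¼)) = 8*(-⅓ + 0) = 8*(-⅓) = -8/3)
T(Y) = -⅛ (T(Y) = -¼/2 = -¼*½ = -⅛)
S(c, O) = -33/8 (S(c, O) = -⅛ - 4 = -33/8)
S(10, 9)*w(7, -11) + P = -33/8*(-8/3) + 120 = 11 + 120 = 131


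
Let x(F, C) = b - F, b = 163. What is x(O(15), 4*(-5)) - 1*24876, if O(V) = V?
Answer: -24728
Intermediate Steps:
x(F, C) = 163 - F
x(O(15), 4*(-5)) - 1*24876 = (163 - 1*15) - 1*24876 = (163 - 15) - 24876 = 148 - 24876 = -24728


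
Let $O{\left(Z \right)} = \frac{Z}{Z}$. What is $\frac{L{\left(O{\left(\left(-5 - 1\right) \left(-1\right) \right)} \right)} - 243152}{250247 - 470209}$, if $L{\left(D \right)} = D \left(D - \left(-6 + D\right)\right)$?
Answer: $\frac{121573}{109981} \approx 1.1054$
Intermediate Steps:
$O{\left(Z \right)} = 1$
$L{\left(D \right)} = 6 D$ ($L{\left(D \right)} = D 6 = 6 D$)
$\frac{L{\left(O{\left(\left(-5 - 1\right) \left(-1\right) \right)} \right)} - 243152}{250247 - 470209} = \frac{6 \cdot 1 - 243152}{250247 - 470209} = \frac{6 - 243152}{-219962} = \left(-243146\right) \left(- \frac{1}{219962}\right) = \frac{121573}{109981}$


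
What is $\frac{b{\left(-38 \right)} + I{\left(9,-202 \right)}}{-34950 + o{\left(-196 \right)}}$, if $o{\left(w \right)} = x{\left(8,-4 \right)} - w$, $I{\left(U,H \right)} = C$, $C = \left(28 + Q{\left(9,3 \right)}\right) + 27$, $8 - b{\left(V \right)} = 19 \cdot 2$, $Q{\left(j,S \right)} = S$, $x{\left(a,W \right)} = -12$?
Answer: $- \frac{14}{17383} \approx -0.00080538$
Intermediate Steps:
$b{\left(V \right)} = -30$ ($b{\left(V \right)} = 8 - 19 \cdot 2 = 8 - 38 = -30$)
$C = 58$ ($C = \left(28 + 3\right) + 27 = 31 + 27 = 58$)
$I{\left(U,H \right)} = 58$
$o{\left(w \right)} = -12 - w$
$\frac{b{\left(-38 \right)} + I{\left(9,-202 \right)}}{-34950 + o{\left(-196 \right)}} = \frac{-30 + 58}{-34950 - -184} = \frac{28}{-34950 + \left(-12 + 196\right)} = \frac{28}{-34950 + 184} = \frac{28}{-34766} = 28 \left(- \frac{1}{34766}\right) = - \frac{14}{17383}$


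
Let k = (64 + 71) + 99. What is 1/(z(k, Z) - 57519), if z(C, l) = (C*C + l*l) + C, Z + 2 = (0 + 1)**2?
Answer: -1/2528 ≈ -0.00039557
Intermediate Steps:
k = 234 (k = 135 + 99 = 234)
Z = -1 (Z = -2 + (0 + 1)**2 = -2 + 1**2 = -2 + 1 = -1)
z(C, l) = C + C**2 + l**2 (z(C, l) = (C**2 + l**2) + C = C + C**2 + l**2)
1/(z(k, Z) - 57519) = 1/((234 + 234**2 + (-1)**2) - 57519) = 1/((234 + 54756 + 1) - 57519) = 1/(54991 - 57519) = 1/(-2528) = -1/2528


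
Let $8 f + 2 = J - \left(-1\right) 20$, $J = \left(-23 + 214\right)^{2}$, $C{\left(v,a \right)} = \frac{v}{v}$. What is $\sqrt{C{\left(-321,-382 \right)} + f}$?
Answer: $\frac{\sqrt{73014}}{4} \approx 67.553$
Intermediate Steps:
$C{\left(v,a \right)} = 1$
$J = 36481$ ($J = 191^{2} = 36481$)
$f = \frac{36499}{8}$ ($f = - \frac{1}{4} + \frac{36481 - \left(-1\right) 20}{8} = - \frac{1}{4} + \frac{36481 - -20}{8} = - \frac{1}{4} + \frac{36481 + 20}{8} = - \frac{1}{4} + \frac{1}{8} \cdot 36501 = - \frac{1}{4} + \frac{36501}{8} = \frac{36499}{8} \approx 4562.4$)
$\sqrt{C{\left(-321,-382 \right)} + f} = \sqrt{1 + \frac{36499}{8}} = \sqrt{\frac{36507}{8}} = \frac{\sqrt{73014}}{4}$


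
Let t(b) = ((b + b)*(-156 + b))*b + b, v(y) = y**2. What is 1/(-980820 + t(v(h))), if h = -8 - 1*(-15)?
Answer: -1/1494585 ≈ -6.6908e-7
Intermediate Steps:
h = 7 (h = -8 + 15 = 7)
t(b) = b + 2*b**2*(-156 + b) (t(b) = ((2*b)*(-156 + b))*b + b = (2*b*(-156 + b))*b + b = 2*b**2*(-156 + b) + b = b + 2*b**2*(-156 + b))
1/(-980820 + t(v(h))) = 1/(-980820 + 7**2*(1 - 312*7**2 + 2*(7**2)**2)) = 1/(-980820 + 49*(1 - 312*49 + 2*49**2)) = 1/(-980820 + 49*(1 - 15288 + 2*2401)) = 1/(-980820 + 49*(1 - 15288 + 4802)) = 1/(-980820 + 49*(-10485)) = 1/(-980820 - 513765) = 1/(-1494585) = -1/1494585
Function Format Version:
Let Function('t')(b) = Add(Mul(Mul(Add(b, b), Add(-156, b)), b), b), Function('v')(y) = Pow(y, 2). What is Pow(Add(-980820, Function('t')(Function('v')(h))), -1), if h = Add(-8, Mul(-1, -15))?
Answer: Rational(-1, 1494585) ≈ -6.6908e-7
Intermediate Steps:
h = 7 (h = Add(-8, 15) = 7)
Function('t')(b) = Add(b, Mul(2, Pow(b, 2), Add(-156, b))) (Function('t')(b) = Add(Mul(Mul(Mul(2, b), Add(-156, b)), b), b) = Add(Mul(Mul(2, b, Add(-156, b)), b), b) = Add(Mul(2, Pow(b, 2), Add(-156, b)), b) = Add(b, Mul(2, Pow(b, 2), Add(-156, b))))
Pow(Add(-980820, Function('t')(Function('v')(h))), -1) = Pow(Add(-980820, Mul(Pow(7, 2), Add(1, Mul(-312, Pow(7, 2)), Mul(2, Pow(Pow(7, 2), 2))))), -1) = Pow(Add(-980820, Mul(49, Add(1, Mul(-312, 49), Mul(2, Pow(49, 2))))), -1) = Pow(Add(-980820, Mul(49, Add(1, -15288, Mul(2, 2401)))), -1) = Pow(Add(-980820, Mul(49, Add(1, -15288, 4802))), -1) = Pow(Add(-980820, Mul(49, -10485)), -1) = Pow(Add(-980820, -513765), -1) = Pow(-1494585, -1) = Rational(-1, 1494585)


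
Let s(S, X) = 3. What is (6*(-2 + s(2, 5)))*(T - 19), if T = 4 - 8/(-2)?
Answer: -66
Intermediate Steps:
T = 8 (T = 4 - 8*(-1)/2 = 4 - 2*(-2) = 4 + 4 = 8)
(6*(-2 + s(2, 5)))*(T - 19) = (6*(-2 + 3))*(8 - 19) = (6*1)*(-11) = 6*(-11) = -66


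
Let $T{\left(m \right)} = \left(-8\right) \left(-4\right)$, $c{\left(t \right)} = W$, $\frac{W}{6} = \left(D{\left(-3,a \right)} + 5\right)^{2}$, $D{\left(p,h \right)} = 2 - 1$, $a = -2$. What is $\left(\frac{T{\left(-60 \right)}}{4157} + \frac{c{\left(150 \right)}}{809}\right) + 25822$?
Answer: $\frac{86840645486}{3363013} \approx 25822.0$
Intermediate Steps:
$D{\left(p,h \right)} = 1$ ($D{\left(p,h \right)} = 2 - 1 = 1$)
$W = 216$ ($W = 6 \left(1 + 5\right)^{2} = 6 \cdot 6^{2} = 6 \cdot 36 = 216$)
$c{\left(t \right)} = 216$
$T{\left(m \right)} = 32$
$\left(\frac{T{\left(-60 \right)}}{4157} + \frac{c{\left(150 \right)}}{809}\right) + 25822 = \left(\frac{32}{4157} + \frac{216}{809}\right) + 25822 = \frac{923800}{3363013} + 25822 = \frac{86840645486}{3363013}$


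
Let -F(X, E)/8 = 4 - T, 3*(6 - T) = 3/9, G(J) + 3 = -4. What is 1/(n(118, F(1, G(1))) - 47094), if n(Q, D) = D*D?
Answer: -81/3796118 ≈ -2.1338e-5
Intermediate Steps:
G(J) = -7 (G(J) = -3 - 4 = -7)
T = 53/9 (T = 6 - 1/9 = 6 - ⅓*⅓ = 6 - ⅑ = 53/9 ≈ 5.8889)
F(X, E) = 136/9 (F(X, E) = -8*(4 - 1*53/9) = -8*(4 - 53/9) = -8*(-17/9) = 136/9)
n(Q, D) = D²
1/(n(118, F(1, G(1))) - 47094) = 1/((136/9)² - 47094) = 1/(18496/81 - 47094) = 1/(-3796118/81) = -81/3796118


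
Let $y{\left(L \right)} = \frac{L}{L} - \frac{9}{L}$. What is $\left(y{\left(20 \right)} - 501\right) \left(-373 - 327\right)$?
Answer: $350315$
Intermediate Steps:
$y{\left(L \right)} = 1 - \frac{9}{L}$
$\left(y{\left(20 \right)} - 501\right) \left(-373 - 327\right) = \left(\frac{-9 + 20}{20} - 501\right) \left(-373 - 327\right) = \left(\frac{1}{20} \cdot 11 - 501\right) \left(-700\right) = \left(\frac{11}{20} - 501\right) \left(-700\right) = \left(- \frac{10009}{20}\right) \left(-700\right) = 350315$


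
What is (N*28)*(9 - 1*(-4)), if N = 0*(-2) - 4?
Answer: -1456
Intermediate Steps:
N = -4 (N = 0 - 4 = -4)
(N*28)*(9 - 1*(-4)) = (-4*28)*(9 - 1*(-4)) = -112*(9 + 4) = -112*13 = -1456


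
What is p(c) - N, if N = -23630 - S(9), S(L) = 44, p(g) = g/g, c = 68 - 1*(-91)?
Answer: 23675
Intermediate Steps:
c = 159 (c = 68 + 91 = 159)
p(g) = 1
N = -23674 (N = -23630 - 1*44 = -23630 - 44 = -23674)
p(c) - N = 1 - 1*(-23674) = 1 + 23674 = 23675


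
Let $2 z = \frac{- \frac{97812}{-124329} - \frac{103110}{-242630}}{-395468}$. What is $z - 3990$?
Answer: $- \frac{3173291168932061385}{795311069602424} \approx -3990.0$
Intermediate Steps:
$z = - \frac{1218389625}{795311069602424}$ ($z = \frac{\left(- \frac{97812}{-124329} - \frac{103110}{-242630}\right) \frac{1}{-395468}}{2} = \frac{\left(\left(-97812\right) \left(- \frac{1}{124329}\right) - - \frac{10311}{24263}\right) \left(- \frac{1}{395468}\right)}{2} = \frac{\left(\frac{32604}{41443} + \frac{10311}{24263}\right) \left(- \frac{1}{395468}\right)}{2} = \frac{\frac{1218389625}{1005531509} \left(- \frac{1}{395468}\right)}{2} = \frac{1}{2} \left(- \frac{1218389625}{397655534801212}\right) = - \frac{1218389625}{795311069602424} \approx -1.532 \cdot 10^{-6}$)
$z - 3990 = - \frac{1218389625}{795311069602424} - 3990 = - \frac{3173291168932061385}{795311069602424}$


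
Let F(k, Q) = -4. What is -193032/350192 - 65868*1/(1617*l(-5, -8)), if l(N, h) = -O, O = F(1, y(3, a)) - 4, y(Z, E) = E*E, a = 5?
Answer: -6051967/1072463 ≈ -5.6431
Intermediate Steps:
y(Z, E) = E²
O = -8 (O = -4 - 4 = -8)
l(N, h) = 8 (l(N, h) = -1*(-8) = 8)
-193032/350192 - 65868*1/(1617*l(-5, -8)) = -193032/350192 - 65868/((77*8)*21) = -193032*1/350192 - 65868/(616*21) = -24129/43774 - 65868/12936 = -24129/43774 - 65868*1/12936 = -24129/43774 - 499/98 = -6051967/1072463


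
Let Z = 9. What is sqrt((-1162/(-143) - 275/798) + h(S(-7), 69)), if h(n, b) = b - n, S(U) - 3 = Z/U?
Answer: sqrt(977522548002)/114114 ≈ 8.6641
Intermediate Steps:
S(U) = 3 + 9/U
sqrt((-1162/(-143) - 275/798) + h(S(-7), 69)) = sqrt((-1162/(-143) - 275/798) + (69 - (3 + 9/(-7)))) = sqrt((-1162*(-1/143) - 275*1/798) + (69 - (3 + 9*(-1/7)))) = sqrt((1162/143 - 275/798) + (69 - (3 - 9/7))) = sqrt(887951/114114 + (69 - 1*12/7)) = sqrt(887951/114114 + (69 - 12/7)) = sqrt(887951/114114 + 471/7) = sqrt(8566193/114114) = sqrt(977522548002)/114114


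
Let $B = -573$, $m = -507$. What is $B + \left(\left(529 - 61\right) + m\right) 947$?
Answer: $-37506$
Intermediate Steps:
$B + \left(\left(529 - 61\right) + m\right) 947 = -573 + \left(\left(529 - 61\right) - 507\right) 947 = -573 + \left(468 - 507\right) 947 = -573 - 36933 = -37506$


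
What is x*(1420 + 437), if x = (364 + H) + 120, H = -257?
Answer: 421539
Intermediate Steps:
x = 227 (x = (364 - 257) + 120 = 107 + 120 = 227)
x*(1420 + 437) = 227*(1420 + 437) = 227*1857 = 421539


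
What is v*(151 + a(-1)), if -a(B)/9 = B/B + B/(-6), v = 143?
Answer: 40183/2 ≈ 20092.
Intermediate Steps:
a(B) = -9 + 3*B/2 (a(B) = -9*(B/B + B/(-6)) = -9*(1 + B*(-⅙)) = -9*(1 - B/6) = -9 + 3*B/2)
v*(151 + a(-1)) = 143*(151 + (-9 + (3/2)*(-1))) = 143*(151 + (-9 - 3/2)) = 143*(151 - 21/2) = 143*(281/2) = 40183/2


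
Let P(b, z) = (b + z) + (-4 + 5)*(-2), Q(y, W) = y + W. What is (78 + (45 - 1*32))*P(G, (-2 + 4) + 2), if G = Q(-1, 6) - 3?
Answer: 364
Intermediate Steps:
Q(y, W) = W + y
G = 2 (G = (6 - 1) - 3 = 5 - 3 = 2)
P(b, z) = -2 + b + z (P(b, z) = (b + z) + 1*(-2) = (b + z) - 2 = -2 + b + z)
(78 + (45 - 1*32))*P(G, (-2 + 4) + 2) = (78 + (45 - 1*32))*(-2 + 2 + ((-2 + 4) + 2)) = (78 + (45 - 32))*(-2 + 2 + (2 + 2)) = (78 + 13)*(-2 + 2 + 4) = 91*4 = 364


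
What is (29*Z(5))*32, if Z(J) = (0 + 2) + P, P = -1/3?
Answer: 4640/3 ≈ 1546.7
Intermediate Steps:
P = -⅓ (P = -1*⅓ = -⅓ ≈ -0.33333)
Z(J) = 5/3 (Z(J) = (0 + 2) - ⅓ = 2 - ⅓ = 5/3)
(29*Z(5))*32 = (29*(5/3))*32 = (145/3)*32 = 4640/3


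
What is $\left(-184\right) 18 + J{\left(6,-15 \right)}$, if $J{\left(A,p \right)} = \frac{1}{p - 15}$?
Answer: $- \frac{99361}{30} \approx -3312.0$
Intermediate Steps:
$J{\left(A,p \right)} = \frac{1}{-15 + p}$
$\left(-184\right) 18 + J{\left(6,-15 \right)} = \left(-184\right) 18 + \frac{1}{-15 - 15} = -3312 + \frac{1}{-30} = -3312 - \frac{1}{30} = - \frac{99361}{30}$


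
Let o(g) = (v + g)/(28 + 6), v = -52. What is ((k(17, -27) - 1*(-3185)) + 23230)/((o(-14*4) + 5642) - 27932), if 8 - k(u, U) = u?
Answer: -74817/63164 ≈ -1.1845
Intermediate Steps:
k(u, U) = 8 - u
o(g) = -26/17 + g/34 (o(g) = (-52 + g)/(28 + 6) = (-52 + g)/34 = (-52 + g)*(1/34) = -26/17 + g/34)
((k(17, -27) - 1*(-3185)) + 23230)/((o(-14*4) + 5642) - 27932) = (((8 - 1*17) - 1*(-3185)) + 23230)/(((-26/17 + (-14*4)/34) + 5642) - 27932) = (((8 - 17) + 3185) + 23230)/(((-26/17 + (1/34)*(-56)) + 5642) - 27932) = ((-9 + 3185) + 23230)/(((-26/17 - 28/17) + 5642) - 27932) = (3176 + 23230)/((-54/17 + 5642) - 27932) = 26406/(95860/17 - 27932) = 26406/(-378984/17) = 26406*(-17/378984) = -74817/63164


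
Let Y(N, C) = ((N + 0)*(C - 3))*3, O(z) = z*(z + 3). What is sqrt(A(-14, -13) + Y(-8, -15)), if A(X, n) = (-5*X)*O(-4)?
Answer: 2*sqrt(178) ≈ 26.683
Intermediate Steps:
O(z) = z*(3 + z)
Y(N, C) = 3*N*(-3 + C) (Y(N, C) = (N*(-3 + C))*3 = 3*N*(-3 + C))
A(X, n) = -20*X (A(X, n) = (-5*X)*(-4*(3 - 4)) = (-5*X)*(-4*(-1)) = -5*X*4 = -20*X)
sqrt(A(-14, -13) + Y(-8, -15)) = sqrt(-20*(-14) + 3*(-8)*(-3 - 15)) = sqrt(280 + 3*(-8)*(-18)) = sqrt(280 + 432) = sqrt(712) = 2*sqrt(178)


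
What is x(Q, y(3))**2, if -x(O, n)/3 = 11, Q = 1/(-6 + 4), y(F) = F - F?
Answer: 1089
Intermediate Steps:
y(F) = 0
Q = -1/2 (Q = 1/(-2) = -1/2 ≈ -0.50000)
x(O, n) = -33 (x(O, n) = -3*11 = -33)
x(Q, y(3))**2 = (-33)**2 = 1089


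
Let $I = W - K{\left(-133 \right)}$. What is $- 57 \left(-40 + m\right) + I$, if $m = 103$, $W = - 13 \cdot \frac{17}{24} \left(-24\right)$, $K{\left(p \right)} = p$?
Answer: $-3237$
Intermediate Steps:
$W = 221$ ($W = - 13 \cdot 17 \cdot \frac{1}{24} \left(-24\right) = \left(-13\right) \frac{17}{24} \left(-24\right) = \left(- \frac{221}{24}\right) \left(-24\right) = 221$)
$I = 354$ ($I = 221 - -133 = 221 + 133 = 354$)
$- 57 \left(-40 + m\right) + I = - 57 \left(-40 + 103\right) + 354 = \left(-57\right) 63 + 354 = -3591 + 354 = -3237$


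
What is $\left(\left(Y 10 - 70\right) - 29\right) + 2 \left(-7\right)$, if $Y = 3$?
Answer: $-83$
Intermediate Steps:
$\left(\left(Y 10 - 70\right) - 29\right) + 2 \left(-7\right) = \left(\left(3 \cdot 10 - 70\right) - 29\right) + 2 \left(-7\right) = \left(\left(30 - 70\right) - 29\right) - 14 = \left(-40 - 29\right) - 14 = -69 - 14 = -83$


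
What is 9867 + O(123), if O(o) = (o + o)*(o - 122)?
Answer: 10113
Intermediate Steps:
O(o) = 2*o*(-122 + o) (O(o) = (2*o)*(-122 + o) = 2*o*(-122 + o))
9867 + O(123) = 9867 + 2*123*(-122 + 123) = 9867 + 2*123*1 = 9867 + 246 = 10113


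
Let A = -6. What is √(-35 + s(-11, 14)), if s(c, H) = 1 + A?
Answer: 2*I*√10 ≈ 6.3246*I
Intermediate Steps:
s(c, H) = -5 (s(c, H) = 1 - 6 = -5)
√(-35 + s(-11, 14)) = √(-35 - 5) = √(-40) = 2*I*√10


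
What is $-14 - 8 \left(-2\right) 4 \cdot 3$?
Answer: $178$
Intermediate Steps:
$-14 - 8 \left(-2\right) 4 \cdot 3 = -14 - 8 \left(\left(-8\right) 3\right) = -14 - -192 = -14 + 192 = 178$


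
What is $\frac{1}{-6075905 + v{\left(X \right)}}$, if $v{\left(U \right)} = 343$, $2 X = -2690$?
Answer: $- \frac{1}{6075562} \approx -1.6459 \cdot 10^{-7}$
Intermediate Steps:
$X = -1345$ ($X = \frac{1}{2} \left(-2690\right) = -1345$)
$\frac{1}{-6075905 + v{\left(X \right)}} = \frac{1}{-6075905 + 343} = \frac{1}{-6075562} = - \frac{1}{6075562}$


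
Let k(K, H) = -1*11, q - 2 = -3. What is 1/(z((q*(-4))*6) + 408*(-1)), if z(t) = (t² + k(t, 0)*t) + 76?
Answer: -1/20 ≈ -0.050000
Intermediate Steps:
q = -1 (q = 2 - 3 = -1)
k(K, H) = -11
z(t) = 76 + t² - 11*t (z(t) = (t² - 11*t) + 76 = 76 + t² - 11*t)
1/(z((q*(-4))*6) + 408*(-1)) = 1/((76 + (-1*(-4)*6)² - 11*(-1*(-4))*6) + 408*(-1)) = 1/((76 + (4*6)² - 44*6) - 408) = 1/((76 + 24² - 11*24) - 408) = 1/((76 + 576 - 264) - 408) = 1/(388 - 408) = 1/(-20) = -1/20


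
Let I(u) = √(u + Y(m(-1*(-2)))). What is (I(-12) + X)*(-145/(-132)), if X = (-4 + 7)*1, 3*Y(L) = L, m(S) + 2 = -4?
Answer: 145/44 + 145*I*√14/132 ≈ 3.2955 + 4.1102*I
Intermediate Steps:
m(S) = -6 (m(S) = -2 - 4 = -6)
Y(L) = L/3
X = 3 (X = 3*1 = 3)
I(u) = √(-2 + u) (I(u) = √(u + (⅓)*(-6)) = √(u - 2) = √(-2 + u))
(I(-12) + X)*(-145/(-132)) = (√(-2 - 12) + 3)*(-145/(-132)) = (√(-14) + 3)*(-145*(-1/132)) = (I*√14 + 3)*(145/132) = (3 + I*√14)*(145/132) = 145/44 + 145*I*√14/132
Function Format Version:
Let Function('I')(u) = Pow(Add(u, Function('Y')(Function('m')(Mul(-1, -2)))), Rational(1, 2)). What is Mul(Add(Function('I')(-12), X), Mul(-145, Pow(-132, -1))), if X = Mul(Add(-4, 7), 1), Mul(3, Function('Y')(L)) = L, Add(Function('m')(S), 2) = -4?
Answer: Add(Rational(145, 44), Mul(Rational(145, 132), I, Pow(14, Rational(1, 2)))) ≈ Add(3.2955, Mul(4.1102, I))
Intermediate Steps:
Function('m')(S) = -6 (Function('m')(S) = Add(-2, -4) = -6)
Function('Y')(L) = Mul(Rational(1, 3), L)
X = 3 (X = Mul(3, 1) = 3)
Function('I')(u) = Pow(Add(-2, u), Rational(1, 2)) (Function('I')(u) = Pow(Add(u, Mul(Rational(1, 3), -6)), Rational(1, 2)) = Pow(Add(u, -2), Rational(1, 2)) = Pow(Add(-2, u), Rational(1, 2)))
Mul(Add(Function('I')(-12), X), Mul(-145, Pow(-132, -1))) = Mul(Add(Pow(Add(-2, -12), Rational(1, 2)), 3), Mul(-145, Pow(-132, -1))) = Mul(Add(Pow(-14, Rational(1, 2)), 3), Mul(-145, Rational(-1, 132))) = Mul(Add(Mul(I, Pow(14, Rational(1, 2))), 3), Rational(145, 132)) = Mul(Add(3, Mul(I, Pow(14, Rational(1, 2)))), Rational(145, 132)) = Add(Rational(145, 44), Mul(Rational(145, 132), I, Pow(14, Rational(1, 2))))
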